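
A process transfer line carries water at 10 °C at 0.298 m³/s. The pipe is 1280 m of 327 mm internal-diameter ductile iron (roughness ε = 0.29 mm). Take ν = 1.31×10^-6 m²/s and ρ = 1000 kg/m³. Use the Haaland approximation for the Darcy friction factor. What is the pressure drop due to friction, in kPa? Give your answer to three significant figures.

Δp ≈ 479 kPa

V = 4Q/(πD²) = 4·0.298/(π·0.327²) = 3.548 m/s
Re = VD/ν = 3.548·0.327/1.31×10^-6 = 8.86×10^5 → turbulent
ε/D = 0.29/327 = 8.87×10^-4
Haaland: f = 0.01944
h_f = f(L/D)V²/(2g) = 0.01944·(1280/0.327)·3.548²/(2·9.81) = 48.83 m
Δp = ρg·h_f = 1000·9.81·48.83 = 479.0 kPa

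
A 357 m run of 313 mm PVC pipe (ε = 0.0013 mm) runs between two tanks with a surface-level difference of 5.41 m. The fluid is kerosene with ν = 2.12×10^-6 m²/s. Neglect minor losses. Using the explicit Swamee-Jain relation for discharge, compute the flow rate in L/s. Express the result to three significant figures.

Q ≈ 199 L/s

Swamee-Jain (Type II): Q = -0.965·√(gD⁵h_f/L)·ln[ε/(3.7D) + √(3.17ν²L/(gD³h_f))]
√(gD⁵h_f/L) = √(9.81·0.313⁵·5.41/357) = 0.02113
ε/(3.7D) = 1.12×10^-6; √(3.17ν²L/(gD³h_f)) = 5.59×10^-5
Q = -0.965·0.02113·ln(5.703×10^-5) = 0.1993 m³/s
Check: V = 2.59 m/s, Re = 3.82×10^5, f = 0.01380, h_f = 5.38 m ≈ 5.41 m ✓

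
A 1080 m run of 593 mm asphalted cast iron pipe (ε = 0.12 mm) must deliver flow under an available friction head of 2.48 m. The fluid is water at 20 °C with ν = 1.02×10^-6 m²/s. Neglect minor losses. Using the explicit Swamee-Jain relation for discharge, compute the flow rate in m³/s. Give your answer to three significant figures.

Swamee-Jain (Type II): Q = -0.965·√(gD⁵h_f/L)·ln[ε/(3.7D) + √(3.17ν²L/(gD³h_f))]
√(gD⁵h_f/L) = √(9.81·0.593⁵·2.48/1080) = 0.04064
ε/(3.7D) = 5.47×10^-5; √(3.17ν²L/(gD³h_f)) = 2.65×10^-5
Q = -0.965·0.04064·ln(8.119×10^-5) = 0.3694 m³/s
Check: V = 1.34 m/s, Re = 7.78×10^5, f = 0.01502, h_f = 2.50 m ≈ 2.48 m ✓

Q ≈ 0.369 m³/s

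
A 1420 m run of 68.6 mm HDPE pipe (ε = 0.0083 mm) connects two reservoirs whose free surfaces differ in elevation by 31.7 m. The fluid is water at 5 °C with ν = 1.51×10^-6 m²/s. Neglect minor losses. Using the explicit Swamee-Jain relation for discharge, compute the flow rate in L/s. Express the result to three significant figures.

Q ≈ 4.43 L/s

Swamee-Jain (Type II): Q = -0.965·√(gD⁵h_f/L)·ln[ε/(3.7D) + √(3.17ν²L/(gD³h_f))]
√(gD⁵h_f/L) = √(9.81·0.0686⁵·31.7/1420) = 5.768×10^-4
ε/(3.7D) = 3.27×10^-5; √(3.17ν²L/(gD³h_f)) = 3.20×10^-4
Q = -0.965·5.768×10^-4·ln(3.524×10^-4) = 0.004425 m³/s
Check: V = 1.20 m/s, Re = 5.44×10^4, f = 0.02088, h_f = 31.6 m ≈ 31.7 m ✓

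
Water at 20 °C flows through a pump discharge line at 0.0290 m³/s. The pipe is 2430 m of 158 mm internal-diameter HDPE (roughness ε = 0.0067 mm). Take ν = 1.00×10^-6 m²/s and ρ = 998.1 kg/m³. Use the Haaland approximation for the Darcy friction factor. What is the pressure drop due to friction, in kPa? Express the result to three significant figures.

V = 4Q/(πD²) = 4·0.0290/(π·0.158²) = 1.479 m/s
Re = VD/ν = 1.479·0.158/1.00×10^-6 = 2.34×10^5 → turbulent
ε/D = 0.0067/158 = 4.24×10^-5
Haaland: f = 0.01535
h_f = f(L/D)V²/(2g) = 0.01535·(2430/0.158)·1.479²/(2·9.81) = 26.32 m
Δp = ρg·h_f = 998.1·9.81·26.32 = 257.7 kPa

Δp ≈ 258 kPa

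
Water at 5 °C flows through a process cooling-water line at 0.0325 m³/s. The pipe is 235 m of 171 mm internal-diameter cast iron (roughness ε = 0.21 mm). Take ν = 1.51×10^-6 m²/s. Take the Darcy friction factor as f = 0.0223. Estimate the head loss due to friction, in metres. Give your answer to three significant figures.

V = 4Q/(πD²) = 4·0.0325/(π·0.171²) = 1.415 m/s
h_f = f(L/D)V²/(2g) = 0.02230·(235/0.171)·1.415²/(2·9.81) = 3.128 m

h_f ≈ 3.13 m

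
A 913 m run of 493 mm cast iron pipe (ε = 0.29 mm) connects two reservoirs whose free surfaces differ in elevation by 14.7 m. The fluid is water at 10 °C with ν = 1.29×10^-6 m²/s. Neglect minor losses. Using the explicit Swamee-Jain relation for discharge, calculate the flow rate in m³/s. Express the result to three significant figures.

Swamee-Jain (Type II): Q = -0.965·√(gD⁵h_f/L)·ln[ε/(3.7D) + √(3.17ν²L/(gD³h_f))]
√(gD⁵h_f/L) = √(9.81·0.493⁵·14.7/913) = 0.06782
ε/(3.7D) = 1.59×10^-4; √(3.17ν²L/(gD³h_f)) = 1.67×10^-5
Q = -0.965·0.06782·ln(1.757×10^-4) = 0.5659 m³/s
Check: V = 2.96 m/s, Re = 1.13×10^6, f = 0.01781, h_f = 14.8 m ≈ 14.7 m ✓

Q ≈ 0.566 m³/s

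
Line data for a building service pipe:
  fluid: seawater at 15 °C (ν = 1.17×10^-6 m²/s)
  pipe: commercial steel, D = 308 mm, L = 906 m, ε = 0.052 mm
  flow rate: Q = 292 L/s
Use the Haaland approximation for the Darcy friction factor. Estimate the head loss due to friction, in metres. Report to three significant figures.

V = 4Q/(πD²) = 4·0.292/(π·0.308²) = 3.919 m/s
Re = VD/ν = 3.919·0.308/1.17×10^-6 = 1.03×10^6 → turbulent
ε/D = 0.052/308 = 1.69×10^-4
Haaland: f = 0.01421
h_f = f(L/D)V²/(2g) = 0.01421·(906/0.308)·3.919²/(2·9.81) = 32.73 m

h_f ≈ 32.7 m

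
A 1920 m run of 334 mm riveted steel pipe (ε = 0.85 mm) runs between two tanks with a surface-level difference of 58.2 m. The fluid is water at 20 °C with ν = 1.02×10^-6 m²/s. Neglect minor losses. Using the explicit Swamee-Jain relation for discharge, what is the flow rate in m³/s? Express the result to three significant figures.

Swamee-Jain (Type II): Q = -0.965·√(gD⁵h_f/L)·ln[ε/(3.7D) + √(3.17ν²L/(gD³h_f))]
√(gD⁵h_f/L) = √(9.81·0.334⁵·58.2/1920) = 0.03516
ε/(3.7D) = 6.88×10^-4; √(3.17ν²L/(gD³h_f)) = 1.73×10^-5
Q = -0.965·0.03516·ln(7.051×10^-4) = 0.2462 m³/s
Check: V = 2.81 m/s, Re = 9.20×10^5, f = 0.02524, h_f = 58.4 m ≈ 58.2 m ✓

Q ≈ 0.246 m³/s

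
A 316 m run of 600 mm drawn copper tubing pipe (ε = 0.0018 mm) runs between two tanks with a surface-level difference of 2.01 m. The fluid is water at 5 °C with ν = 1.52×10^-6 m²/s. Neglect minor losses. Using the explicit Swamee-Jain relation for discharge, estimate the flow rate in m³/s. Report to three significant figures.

Q ≈ 0.715 m³/s

Swamee-Jain (Type II): Q = -0.965·√(gD⁵h_f/L)·ln[ε/(3.7D) + √(3.17ν²L/(gD³h_f))]
√(gD⁵h_f/L) = √(9.81·0.600⁵·2.01/316) = 0.06966
ε/(3.7D) = 8.11×10^-7; √(3.17ν²L/(gD³h_f)) = 2.33×10^-5
Q = -0.965·0.06966·ln(2.412×10^-5) = 0.7147 m³/s
Check: V = 2.53 m/s, Re = 9.98×10^5, f = 0.01169, h_f = 2.00 m ≈ 2.01 m ✓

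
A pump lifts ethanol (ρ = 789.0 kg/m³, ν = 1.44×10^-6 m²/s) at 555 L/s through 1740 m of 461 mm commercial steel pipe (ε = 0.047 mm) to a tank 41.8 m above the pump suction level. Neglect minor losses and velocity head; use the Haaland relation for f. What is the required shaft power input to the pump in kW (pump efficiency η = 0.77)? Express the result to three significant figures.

V = 4Q/(πD²) = 3.325 m/s; Re = 1.06×10^6; ε/D = 1.02×10^-4; f = 0.01329
h_f = f(L/D)V²/2g = 28.27 m
Total head H = z + h_f = 41.8 + 28.27 = 70.07 m
P_hyd = ρgQH = 789.0·9.81·0.555·70.07 = 301.0 kW
P_shaft = P_hyd/η = 301.0/0.77 = 390.9 kW

P_shaft ≈ 391 kW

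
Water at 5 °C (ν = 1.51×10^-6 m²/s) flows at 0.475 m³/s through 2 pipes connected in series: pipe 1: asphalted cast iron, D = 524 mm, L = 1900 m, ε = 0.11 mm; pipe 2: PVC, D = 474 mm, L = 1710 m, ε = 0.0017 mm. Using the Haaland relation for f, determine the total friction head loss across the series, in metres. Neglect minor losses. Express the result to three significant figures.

Pipe 1: V = 2.203 m/s, Re = 7.64×10^5, ε/D = 2.10×10^-4, f = 0.01493, h_1 = f(L/D)V²/2g = 13.38 m
Pipe 2: V = 2.692 m/s, Re = 8.45×10^5, ε/D = 3.59×10^-6, f = 0.01197, h_2 = f(L/D)V²/2g = 15.95 m
Series → Q common, losses add: H = Σh = 29.34 m

H ≈ 29.3 m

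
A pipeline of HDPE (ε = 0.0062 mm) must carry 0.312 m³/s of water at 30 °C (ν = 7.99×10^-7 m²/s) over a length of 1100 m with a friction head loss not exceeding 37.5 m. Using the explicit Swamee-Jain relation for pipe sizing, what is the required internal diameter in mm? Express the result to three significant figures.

Swamee-Jain (Type III): D = 0.66·[ε^1.25·(LQ²/(gh_f))^4.75 + ν·Q^9.4·(L/(gh_f))^5.2]^0.04
LQ²/(gh_f) = 0.2911; L/(gh_f) = 2.990
Term 1 = ε^1.25·(…)^4.75 = 8.80×10^-10; Term 2 = ν·Q^9.4·(…)^5.2 = 4.18×10^-9
D = 0.66·(8.80×10^-10 + 4.18×10^-9)^0.04 = 0.3074 m = 307 mm
Check: V = 4.20 m/s, Re = 1.62×10^6, f = 0.01135, h_f = 36.6 m ≈ 37.5 m ✓

D ≈ 307 mm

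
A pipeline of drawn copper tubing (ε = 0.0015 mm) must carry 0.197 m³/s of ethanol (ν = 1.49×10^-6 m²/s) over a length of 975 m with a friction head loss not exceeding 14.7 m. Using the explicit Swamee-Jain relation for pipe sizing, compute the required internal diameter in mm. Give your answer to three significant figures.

D ≈ 312 mm

Swamee-Jain (Type III): D = 0.66·[ε^1.25·(LQ²/(gh_f))^4.75 + ν·Q^9.4·(L/(gh_f))^5.2]^0.04
LQ²/(gh_f) = 0.2624; L/(gh_f) = 6.761
Term 1 = ε^1.25·(…)^4.75 = 9.12×10^-11; Term 2 = ν·Q^9.4·(…)^5.2 = 7.20×10^-9
D = 0.66·(9.12×10^-11 + 7.20×10^-9)^0.04 = 0.3119 m = 312 mm
Check: V = 2.58 m/s, Re = 5.40×10^5, f = 0.01300, h_f = 13.8 m ≈ 14.7 m ✓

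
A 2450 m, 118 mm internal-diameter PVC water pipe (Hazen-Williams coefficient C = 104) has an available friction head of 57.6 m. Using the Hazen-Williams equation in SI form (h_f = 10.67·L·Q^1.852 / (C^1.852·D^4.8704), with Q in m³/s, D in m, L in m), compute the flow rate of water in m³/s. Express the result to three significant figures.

Q ≈ 0.0139 m³/s

Rearranging: Q = [h_f·C^1.852·D^4.8704 / (10.67·L)]^(1/1.852)
Q = [57.6·104^1.852·0.118^4.8704 / (10.67·2450)]^0.540 = 0.01386 m³/s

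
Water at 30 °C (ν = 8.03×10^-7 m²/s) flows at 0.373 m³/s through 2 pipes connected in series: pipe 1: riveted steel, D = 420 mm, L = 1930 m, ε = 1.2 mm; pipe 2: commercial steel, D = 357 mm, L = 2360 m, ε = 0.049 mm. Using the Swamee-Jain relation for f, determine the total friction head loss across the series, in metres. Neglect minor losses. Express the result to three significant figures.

Pipe 1: V = 2.692 m/s, Re = 1.41×10^6, ε/D = 0.00286, f = 0.02597, h_1 = f(L/D)V²/2g = 44.08 m
Pipe 2: V = 3.726 m/s, Re = 1.66×10^6, ε/D = 1.37×10^-4, f = 0.01360, h_2 = f(L/D)V²/2g = 63.63 m
Series → Q common, losses add: H = Σh = 107.7 m

H ≈ 108 m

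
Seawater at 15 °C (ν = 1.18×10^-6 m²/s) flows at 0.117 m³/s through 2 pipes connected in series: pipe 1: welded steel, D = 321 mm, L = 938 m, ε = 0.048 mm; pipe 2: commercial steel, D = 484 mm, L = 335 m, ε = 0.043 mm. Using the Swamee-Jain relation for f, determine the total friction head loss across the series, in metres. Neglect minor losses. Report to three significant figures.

Pipe 1: V = 1.446 m/s, Re = 3.93×10^5, ε/D = 1.50×10^-4, f = 0.01539, h_1 = f(L/D)V²/2g = 4.792 m
Pipe 2: V = 0.6359 m/s, Re = 2.61×10^5, ε/D = 8.88×10^-5, f = 0.01565, h_2 = f(L/D)V²/2g = 0.2232 m
Series → Q common, losses add: H = Σh = 5.015 m

H ≈ 5.02 m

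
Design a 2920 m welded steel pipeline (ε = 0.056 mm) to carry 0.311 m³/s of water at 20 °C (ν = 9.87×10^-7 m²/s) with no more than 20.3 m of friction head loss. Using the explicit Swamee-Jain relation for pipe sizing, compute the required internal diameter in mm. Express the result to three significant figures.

D ≈ 442 mm

Swamee-Jain (Type III): D = 0.66·[ε^1.25·(LQ²/(gh_f))^4.75 + ν·Q^9.4·(L/(gh_f))^5.2]^0.04
LQ²/(gh_f) = 1.418; L/(gh_f) = 14.66
Term 1 = ε^1.25·(…)^4.75 = 2.55×10^-5; Term 2 = ν·Q^9.4·(…)^5.2 = 1.95×10^-5
D = 0.66·(2.55×10^-5 + 1.95×10^-5)^0.04 = 0.4423 m = 442 mm
Check: V = 2.02 m/s, Re = 9.07×10^5, f = 0.01399, h_f = 19.3 m ≈ 20.3 m ✓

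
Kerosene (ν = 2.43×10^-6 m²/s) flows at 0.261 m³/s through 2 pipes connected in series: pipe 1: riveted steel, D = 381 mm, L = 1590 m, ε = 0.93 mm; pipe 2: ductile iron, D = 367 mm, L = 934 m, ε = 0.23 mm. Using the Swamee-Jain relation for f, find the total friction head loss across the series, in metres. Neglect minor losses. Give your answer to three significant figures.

H ≈ 43.0 m

Pipe 1: V = 2.289 m/s, Re = 3.59×10^5, ε/D = 0.00244, f = 0.02529, h_1 = f(L/D)V²/2g = 28.19 m
Pipe 2: V = 2.467 m/s, Re = 3.73×10^5, ε/D = 6.27×10^-4, f = 0.01879, h_2 = f(L/D)V²/2g = 14.83 m
Series → Q common, losses add: H = Σh = 43.02 m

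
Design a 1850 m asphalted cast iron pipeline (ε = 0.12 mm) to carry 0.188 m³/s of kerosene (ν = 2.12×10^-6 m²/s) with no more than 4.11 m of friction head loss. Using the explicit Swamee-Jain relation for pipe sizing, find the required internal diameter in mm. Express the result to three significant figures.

Swamee-Jain (Type III): D = 0.66·[ε^1.25·(LQ²/(gh_f))^4.75 + ν·Q^9.4·(L/(gh_f))^5.2]^0.04
LQ²/(gh_f) = 1.622; L/(gh_f) = 45.88
Term 1 = ε^1.25·(…)^4.75 = 1.25×10^-4; Term 2 = ν·Q^9.4·(…)^5.2 = 1.39×10^-4
D = 0.66·(1.25×10^-4 + 1.39×10^-4)^0.04 = 0.4747 m = 475 mm
Check: V = 1.06 m/s, Re = 2.38×10^5, f = 0.01714, h_f = 3.84 m ≈ 4.11 m ✓

D ≈ 475 mm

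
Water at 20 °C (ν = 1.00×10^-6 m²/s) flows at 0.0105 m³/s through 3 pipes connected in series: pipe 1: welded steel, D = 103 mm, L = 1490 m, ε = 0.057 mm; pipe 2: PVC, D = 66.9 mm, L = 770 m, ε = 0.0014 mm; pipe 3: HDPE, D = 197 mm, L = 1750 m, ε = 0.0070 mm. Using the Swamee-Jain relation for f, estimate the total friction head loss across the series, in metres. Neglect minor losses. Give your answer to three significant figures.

Pipe 1: V = 1.260 m/s, Re = 1.30×10^5, ε/D = 5.53×10^-4, f = 0.02003, h_1 = f(L/D)V²/2g = 23.45 m
Pipe 2: V = 2.987 m/s, Re = 2.00×10^5, ε/D = 2.09×10^-5, f = 0.01573, h_2 = f(L/D)V²/2g = 82.31 m
Pipe 3: V = 0.3445 m/s, Re = 6.79×10^4, ε/D = 3.55×10^-5, f = 0.01958, h_3 = f(L/D)V²/2g = 1.052 m
Series → Q common, losses add: H = Σh = 106.8 m

H ≈ 107 m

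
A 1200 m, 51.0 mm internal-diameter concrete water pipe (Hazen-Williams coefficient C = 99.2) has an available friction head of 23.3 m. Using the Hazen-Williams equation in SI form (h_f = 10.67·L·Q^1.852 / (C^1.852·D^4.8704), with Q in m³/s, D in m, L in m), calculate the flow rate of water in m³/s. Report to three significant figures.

Rearranging: Q = [h_f·C^1.852·D^4.8704 / (10.67·L)]^(1/1.852)
Q = [23.3·99.2^1.852·0.0510^4.8704 / (10.67·1200)]^0.540 = 0.001313 m³/s

Q ≈ 0.00131 m³/s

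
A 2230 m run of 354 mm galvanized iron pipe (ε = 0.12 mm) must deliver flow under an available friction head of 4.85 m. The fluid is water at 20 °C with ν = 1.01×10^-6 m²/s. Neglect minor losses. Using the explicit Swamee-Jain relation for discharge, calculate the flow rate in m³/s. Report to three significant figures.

Swamee-Jain (Type II): Q = -0.965·√(gD⁵h_f/L)·ln[ε/(3.7D) + √(3.17ν²L/(gD³h_f))]
√(gD⁵h_f/L) = √(9.81·0.354⁵·4.85/2230) = 0.01089
ε/(3.7D) = 9.16×10^-5; √(3.17ν²L/(gD³h_f)) = 5.85×10^-5
Q = -0.965·0.01089·ln(1.501×10^-4) = 0.09253 m³/s
Check: V = 0.940 m/s, Re = 3.30×10^5, f = 0.01719, h_f = 4.88 m ≈ 4.85 m ✓

Q ≈ 0.0925 m³/s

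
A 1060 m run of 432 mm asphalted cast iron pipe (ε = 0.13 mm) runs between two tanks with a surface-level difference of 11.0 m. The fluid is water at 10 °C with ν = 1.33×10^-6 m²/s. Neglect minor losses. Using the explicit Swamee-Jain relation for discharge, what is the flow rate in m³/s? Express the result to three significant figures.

Q ≈ 0.345 m³/s

Swamee-Jain (Type II): Q = -0.965·√(gD⁵h_f/L)·ln[ε/(3.7D) + √(3.17ν²L/(gD³h_f))]
√(gD⁵h_f/L) = √(9.81·0.432⁵·11.0/1060) = 0.03914
ε/(3.7D) = 8.13×10^-5; √(3.17ν²L/(gD³h_f)) = 2.61×10^-5
Q = -0.965·0.03914·ln(1.075×10^-4) = 0.3451 m³/s
Check: V = 2.35 m/s, Re = 7.65×10^5, f = 0.01597, h_f = 11.1 m ≈ 11.0 m ✓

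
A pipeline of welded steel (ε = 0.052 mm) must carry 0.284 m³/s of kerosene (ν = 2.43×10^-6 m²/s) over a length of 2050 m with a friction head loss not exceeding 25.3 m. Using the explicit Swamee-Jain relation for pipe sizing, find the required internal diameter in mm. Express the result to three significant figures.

D ≈ 388 mm

Swamee-Jain (Type III): D = 0.66·[ε^1.25·(LQ²/(gh_f))^4.75 + ν·Q^9.4·(L/(gh_f))^5.2]^0.04
LQ²/(gh_f) = 0.6662; L/(gh_f) = 8.260
Term 1 = ε^1.25·(…)^4.75 = 6.41×10^-7; Term 2 = ν·Q^9.4·(…)^5.2 = 1.04×10^-6
D = 0.66·(6.41×10^-7 + 1.04×10^-6)^0.04 = 0.3877 m = 388 mm
Check: V = 2.41 m/s, Re = 3.84×10^5, f = 0.01529, h_f = 23.8 m ≈ 25.3 m ✓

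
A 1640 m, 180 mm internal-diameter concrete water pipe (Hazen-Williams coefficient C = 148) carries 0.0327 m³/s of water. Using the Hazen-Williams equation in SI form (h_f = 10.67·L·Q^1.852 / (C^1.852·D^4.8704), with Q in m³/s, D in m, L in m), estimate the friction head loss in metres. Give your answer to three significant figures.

h_f ≈ 12.6 m

h_f = 10.67·1640·0.0327^1.852 / (148^1.852·0.180^4.8704) = 12.58 m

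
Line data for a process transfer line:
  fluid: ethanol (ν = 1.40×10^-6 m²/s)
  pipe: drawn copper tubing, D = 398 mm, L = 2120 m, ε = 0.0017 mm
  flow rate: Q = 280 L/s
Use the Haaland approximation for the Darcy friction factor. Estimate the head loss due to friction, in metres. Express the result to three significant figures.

V = 4Q/(πD²) = 4·0.280/(π·0.398²) = 2.251 m/s
Re = VD/ν = 2.251·0.398/1.40×10^-6 = 6.40×10^5 → turbulent
ε/D = 0.0017/398 = 4.27×10^-6
Haaland: f = 0.01256
h_f = f(L/D)V²/(2g) = 0.01256·(2120/0.398)·2.251²/(2·9.81) = 17.27 m

h_f ≈ 17.3 m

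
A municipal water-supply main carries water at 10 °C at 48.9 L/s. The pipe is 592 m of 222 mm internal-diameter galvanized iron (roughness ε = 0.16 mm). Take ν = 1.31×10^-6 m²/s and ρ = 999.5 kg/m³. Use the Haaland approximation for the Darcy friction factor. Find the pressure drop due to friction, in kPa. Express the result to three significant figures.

V = 4Q/(πD²) = 4·0.0489/(π·0.222²) = 1.263 m/s
Re = VD/ν = 1.263·0.222/1.31×10^-6 = 2.14×10^5 → turbulent
ε/D = 0.16/222 = 7.21×10^-4
Haaland: f = 0.01963
h_f = f(L/D)V²/(2g) = 0.01963·(592/0.222)·1.263²/(2·9.81) = 4.258 m
Δp = ρg·h_f = 999.5·9.81·4.258 = 41.75 kPa

Δp ≈ 41.8 kPa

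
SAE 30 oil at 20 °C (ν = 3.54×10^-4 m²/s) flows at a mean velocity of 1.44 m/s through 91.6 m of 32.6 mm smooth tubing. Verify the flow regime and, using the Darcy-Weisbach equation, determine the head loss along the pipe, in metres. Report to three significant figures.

h_f ≈ 143 m

Re = VD/ν = 1.44·0.03260/3.54×10^-4 = 133 → laminar (Re < 2300)
f = 64/Re = 0.4826
h_f = f(L/D)V²/(2g) = 0.4826·(91.6/0.03260)·1.44²/(2·9.81) = 143.3 m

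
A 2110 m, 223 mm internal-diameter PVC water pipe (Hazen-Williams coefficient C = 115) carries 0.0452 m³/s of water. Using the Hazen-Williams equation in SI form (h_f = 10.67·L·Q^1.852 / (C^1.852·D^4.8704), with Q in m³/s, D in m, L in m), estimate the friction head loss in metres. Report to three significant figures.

h_f = 10.67·2110·0.0452^1.852 / (115^1.852·0.223^4.8704) = 16.57 m

h_f ≈ 16.6 m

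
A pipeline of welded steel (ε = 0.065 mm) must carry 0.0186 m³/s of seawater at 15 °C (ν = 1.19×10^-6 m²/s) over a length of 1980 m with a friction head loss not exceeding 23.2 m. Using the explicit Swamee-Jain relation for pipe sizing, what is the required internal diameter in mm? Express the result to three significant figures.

D ≈ 138 mm

Swamee-Jain (Type III): D = 0.66·[ε^1.25·(LQ²/(gh_f))^4.75 + ν·Q^9.4·(L/(gh_f))^5.2]^0.04
LQ²/(gh_f) = 0.003010; L/(gh_f) = 8.700
Term 1 = ε^1.25·(…)^4.75 = 6.15×10^-18; Term 2 = ν·Q^9.4·(…)^5.2 = 4.95×10^-18
D = 0.66·(6.15×10^-18 + 4.95×10^-18)^0.04 = 0.1385 m = 138 mm
Check: V = 1.24 m/s, Re = 1.44×10^5, f = 0.01941, h_f = 21.6 m ≈ 23.2 m ✓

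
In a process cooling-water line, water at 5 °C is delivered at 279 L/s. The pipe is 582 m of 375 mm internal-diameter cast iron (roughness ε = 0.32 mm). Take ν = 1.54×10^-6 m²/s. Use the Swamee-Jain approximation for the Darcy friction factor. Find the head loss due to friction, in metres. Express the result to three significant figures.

V = 4Q/(πD²) = 4·0.279/(π·0.375²) = 2.526 m/s
Re = VD/ν = 2.526·0.375/1.54×10^-6 = 6.15×10^5 → turbulent
ε/D = 0.32/375 = 8.53×10^-4
Swamee-Jain: f = 0.01956
h_f = f(L/D)V²/(2g) = 0.01956·(582/0.375)·2.526²/(2·9.81) = 9.873 m

h_f ≈ 9.87 m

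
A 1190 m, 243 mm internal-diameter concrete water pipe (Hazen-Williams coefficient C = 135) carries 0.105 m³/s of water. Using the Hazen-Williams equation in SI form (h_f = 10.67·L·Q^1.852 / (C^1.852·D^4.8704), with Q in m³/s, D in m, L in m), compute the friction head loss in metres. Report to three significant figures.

h_f = 10.67·1190·0.105^1.852 / (135^1.852·0.243^4.8704) = 21.77 m

h_f ≈ 21.8 m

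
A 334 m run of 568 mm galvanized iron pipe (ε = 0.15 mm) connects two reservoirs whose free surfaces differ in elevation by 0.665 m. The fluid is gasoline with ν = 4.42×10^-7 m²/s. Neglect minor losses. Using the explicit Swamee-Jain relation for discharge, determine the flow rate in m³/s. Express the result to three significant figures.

Swamee-Jain (Type II): Q = -0.965·√(gD⁵h_f/L)·ln[ε/(3.7D) + √(3.17ν²L/(gD³h_f))]
√(gD⁵h_f/L) = √(9.81·0.568⁵·0.665/334) = 0.03398
ε/(3.7D) = 7.14×10^-5; √(3.17ν²L/(gD³h_f)) = 1.32×10^-5
Q = -0.965·0.03398·ln(8.453×10^-5) = 0.3075 m³/s
Check: V = 1.21 m/s, Re = 1.56×10^6, f = 0.01515, h_f = 0.669 m ≈ 0.665 m ✓

Q ≈ 0.308 m³/s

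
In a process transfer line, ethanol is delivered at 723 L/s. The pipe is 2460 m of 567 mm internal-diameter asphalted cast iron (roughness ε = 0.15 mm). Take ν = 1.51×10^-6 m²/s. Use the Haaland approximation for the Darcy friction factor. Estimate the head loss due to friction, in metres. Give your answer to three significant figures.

V = 4Q/(πD²) = 4·0.723/(π·0.567²) = 2.863 m/s
Re = VD/ν = 2.863·0.567/1.51×10^-6 = 1.08×10^6 → turbulent
ε/D = 0.15/567 = 2.65×10^-4
Haaland: f = 0.01522
h_f = f(L/D)V²/(2g) = 0.01522·(2460/0.567)·2.863²/(2·9.81) = 27.60 m

h_f ≈ 27.6 m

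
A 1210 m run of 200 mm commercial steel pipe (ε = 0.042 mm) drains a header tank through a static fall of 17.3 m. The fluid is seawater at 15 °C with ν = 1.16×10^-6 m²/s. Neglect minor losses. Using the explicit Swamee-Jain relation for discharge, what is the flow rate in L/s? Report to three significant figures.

Swamee-Jain (Type II): Q = -0.965·√(gD⁵h_f/L)·ln[ε/(3.7D) + √(3.17ν²L/(gD³h_f))]
√(gD⁵h_f/L) = √(9.81·0.200⁵·17.3/1210) = 0.006699
ε/(3.7D) = 5.68×10^-5; √(3.17ν²L/(gD³h_f)) = 6.17×10^-5
Q = -0.965·0.006699·ln(1.184×10^-4) = 0.05845 m³/s
Check: V = 1.86 m/s, Re = 3.21×10^5, f = 0.01627, h_f = 17.4 m ≈ 17.3 m ✓

Q ≈ 58.5 L/s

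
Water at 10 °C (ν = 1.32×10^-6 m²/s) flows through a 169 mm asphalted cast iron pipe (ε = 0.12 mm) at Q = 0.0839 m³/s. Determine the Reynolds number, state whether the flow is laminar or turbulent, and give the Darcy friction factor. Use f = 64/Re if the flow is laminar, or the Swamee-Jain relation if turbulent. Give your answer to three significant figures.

V = 4Q/(πD²) = 3.740 m/s
Re = VD/ν = 3.740·0.169/1.32×10^-6 = 4.79×10^5
Re > 4000 → turbulent; ε/D = 7.10×10^-4
Swamee-Jain: f = 0.01901

Re ≈ 4.79×10^5; turbulent; f ≈ 0.0190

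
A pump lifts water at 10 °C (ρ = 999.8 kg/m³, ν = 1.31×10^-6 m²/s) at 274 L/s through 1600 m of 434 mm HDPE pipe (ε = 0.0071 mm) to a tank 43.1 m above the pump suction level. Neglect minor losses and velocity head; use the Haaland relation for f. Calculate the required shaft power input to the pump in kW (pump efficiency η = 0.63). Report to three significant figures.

P_shaft ≈ 219 kW

V = 4Q/(πD²) = 1.852 m/s; Re = 6.14×10^5; ε/D = 1.64×10^-5; f = 0.01282
h_f = f(L/D)V²/2g = 8.262 m
Total head H = z + h_f = 43.1 + 8.262 = 51.36 m
P_hyd = ρgQH = 999.8·9.81·0.274·51.36 = 138.0 kW
P_shaft = P_hyd/η = 138.0/0.63 = 219.1 kW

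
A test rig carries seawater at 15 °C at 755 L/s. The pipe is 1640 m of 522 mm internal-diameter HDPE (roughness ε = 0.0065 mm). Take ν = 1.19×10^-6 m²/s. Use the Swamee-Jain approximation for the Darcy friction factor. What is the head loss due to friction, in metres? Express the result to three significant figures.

V = 4Q/(πD²) = 4·0.755/(π·0.522²) = 3.528 m/s
Re = VD/ν = 3.528·0.522/1.19×10^-6 = 1.55×10^6 → turbulent
ε/D = 0.0065/522 = 1.25×10^-5
Swamee-Jain: f = 0.01119
h_f = f(L/D)V²/(2g) = 0.01119·(1640/0.522)·3.528²/(2·9.81) = 22.31 m

h_f ≈ 22.3 m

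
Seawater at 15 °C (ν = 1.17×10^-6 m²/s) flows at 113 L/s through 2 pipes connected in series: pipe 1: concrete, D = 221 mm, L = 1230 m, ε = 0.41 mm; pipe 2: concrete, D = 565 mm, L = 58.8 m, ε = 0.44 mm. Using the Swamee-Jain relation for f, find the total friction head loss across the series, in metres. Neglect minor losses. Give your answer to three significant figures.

Pipe 1: V = 2.946 m/s, Re = 5.56×10^5, ε/D = 0.00186, f = 0.02342, h_1 = f(L/D)V²/2g = 57.64 m
Pipe 2: V = 0.4507 m/s, Re = 2.18×10^5, ε/D = 7.79×10^-4, f = 0.02015, h_2 = f(L/D)V²/2g = 0.02172 m
Series → Q common, losses add: H = Σh = 57.66 m

H ≈ 57.7 m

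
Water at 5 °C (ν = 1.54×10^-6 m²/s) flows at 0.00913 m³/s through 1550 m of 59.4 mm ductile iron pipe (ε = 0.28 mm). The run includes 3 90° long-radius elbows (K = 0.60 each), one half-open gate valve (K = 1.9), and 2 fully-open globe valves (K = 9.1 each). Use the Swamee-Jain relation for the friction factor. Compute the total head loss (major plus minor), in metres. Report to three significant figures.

V = 4Q/(πD²) = 3.295 m/s; V²/2g = 0.5532 m
Re = 1.27×10^5, ε/D = 0.00471 → f = 0.03083 (Swamee-Jain)
Major: h_f = f(L/D)·V²/2g = 0.03083·26094·0.5532 = 445.1 m
Minor: ΣK = 21.9; h_m = ΣK·V²/2g = 12.12 m
Total H_L = 445.1 + 12.12 = 457.2 m

H_L ≈ 457 m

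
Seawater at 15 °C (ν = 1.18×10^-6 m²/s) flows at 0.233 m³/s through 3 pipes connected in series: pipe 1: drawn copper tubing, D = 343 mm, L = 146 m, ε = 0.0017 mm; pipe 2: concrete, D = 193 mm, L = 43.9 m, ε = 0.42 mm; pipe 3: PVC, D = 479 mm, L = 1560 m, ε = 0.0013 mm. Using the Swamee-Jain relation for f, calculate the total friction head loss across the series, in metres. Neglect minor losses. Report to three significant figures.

H ≈ 23.1 m

Pipe 1: V = 2.522 m/s, Re = 7.33×10^5, ε/D = 4.96×10^-6, f = 0.01234, h_1 = f(L/D)V²/2g = 1.702 m
Pipe 2: V = 7.964 m/s, Re = 1.30×10^6, ε/D = 0.00218, f = 0.02415, h_2 = f(L/D)V²/2g = 17.76 m
Pipe 3: V = 1.293 m/s, Re = 5.25×10^5, ε/D = 2.71×10^-6, f = 0.01302, h_3 = f(L/D)V²/2g = 3.614 m
Series → Q common, losses add: H = Σh = 23.08 m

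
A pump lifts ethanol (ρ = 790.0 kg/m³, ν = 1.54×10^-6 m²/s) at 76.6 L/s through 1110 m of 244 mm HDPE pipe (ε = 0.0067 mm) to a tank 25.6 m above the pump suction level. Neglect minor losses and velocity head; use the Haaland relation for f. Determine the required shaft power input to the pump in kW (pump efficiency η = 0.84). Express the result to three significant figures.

V = 4Q/(πD²) = 1.638 m/s; Re = 2.60×10^5; ε/D = 2.75×10^-5; f = 0.01495
h_f = f(L/D)V²/2g = 9.303 m
Total head H = z + h_f = 25.6 + 9.303 = 34.90 m
P_hyd = ρgQH = 790.0·9.81·0.0766·34.90 = 20.72 kW
P_shaft = P_hyd/η = 20.72/0.84 = 24.67 kW

P_shaft ≈ 24.7 kW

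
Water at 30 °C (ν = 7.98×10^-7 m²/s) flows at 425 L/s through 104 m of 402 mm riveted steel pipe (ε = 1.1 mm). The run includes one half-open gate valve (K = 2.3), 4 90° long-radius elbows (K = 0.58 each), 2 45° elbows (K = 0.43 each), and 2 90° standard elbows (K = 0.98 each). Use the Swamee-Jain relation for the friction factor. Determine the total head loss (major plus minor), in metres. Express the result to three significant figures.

V = 4Q/(πD²) = 3.348 m/s; V²/2g = 0.5715 m
Re = 1.69×10^6, ε/D = 0.00274 → f = 0.02564 (Swamee-Jain)
Major: h_f = f(L/D)·V²/2g = 0.02564·258.7·0.5715 = 3.790 m
Minor: ΣK = 7.44; h_m = ΣK·V²/2g = 4.252 m
Total H_L = 3.790 + 4.252 = 8.042 m

H_L ≈ 8.04 m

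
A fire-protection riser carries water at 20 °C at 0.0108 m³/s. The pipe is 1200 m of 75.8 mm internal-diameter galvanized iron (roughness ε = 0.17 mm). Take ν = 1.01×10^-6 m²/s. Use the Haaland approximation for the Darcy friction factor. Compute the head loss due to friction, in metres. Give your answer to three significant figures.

V = 4Q/(πD²) = 4·0.0108/(π·0.0758²) = 2.393 m/s
Re = VD/ν = 2.393·0.0758/1.01×10^-6 = 1.80×10^5 → turbulent
ε/D = 0.17/75.8 = 0.00224
Haaland: f = 0.02501
h_f = f(L/D)V²/(2g) = 0.02501·(1200/0.0758)·2.393²/(2·9.81) = 115.6 m

h_f ≈ 116 m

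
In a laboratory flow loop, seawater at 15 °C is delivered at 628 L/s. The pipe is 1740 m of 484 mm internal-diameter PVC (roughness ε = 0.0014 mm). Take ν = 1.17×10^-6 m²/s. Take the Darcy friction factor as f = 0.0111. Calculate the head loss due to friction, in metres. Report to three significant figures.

V = 4Q/(πD²) = 4·0.628/(π·0.484²) = 3.413 m/s
h_f = f(L/D)V²/(2g) = 0.01110·(1740/0.484)·3.413²/(2·9.81) = 23.70 m

h_f ≈ 23.7 m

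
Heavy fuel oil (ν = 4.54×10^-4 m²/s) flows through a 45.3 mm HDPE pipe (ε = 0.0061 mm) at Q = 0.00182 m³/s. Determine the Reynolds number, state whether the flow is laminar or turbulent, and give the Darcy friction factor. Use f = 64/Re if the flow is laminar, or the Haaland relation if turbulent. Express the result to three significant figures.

Re ≈ 113; laminar; f = 64/Re ≈ 0.568

V = 4Q/(πD²) = 1.129 m/s
Re = VD/ν = 1.129·0.0453/4.54×10^-4 = 113
Re < 2300 → laminar → f = 64/Re = 0.5680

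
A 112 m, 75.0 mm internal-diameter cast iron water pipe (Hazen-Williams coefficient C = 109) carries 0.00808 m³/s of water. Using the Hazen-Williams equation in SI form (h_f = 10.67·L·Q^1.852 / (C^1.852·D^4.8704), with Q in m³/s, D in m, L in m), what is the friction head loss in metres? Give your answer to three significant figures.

h_f = 10.67·112·0.00808^1.852 / (109^1.852·0.0750^4.8704) = 8.082 m

h_f ≈ 8.08 m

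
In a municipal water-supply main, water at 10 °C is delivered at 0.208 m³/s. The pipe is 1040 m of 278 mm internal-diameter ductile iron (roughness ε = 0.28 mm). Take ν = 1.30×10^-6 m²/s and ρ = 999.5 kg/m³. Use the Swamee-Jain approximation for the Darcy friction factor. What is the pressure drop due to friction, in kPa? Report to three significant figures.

V = 4Q/(πD²) = 4·0.208/(π·0.278²) = 3.427 m/s
Re = VD/ν = 3.427·0.278/1.30×10^-6 = 7.33×10^5 → turbulent
ε/D = 0.28/278 = 0.00101
Swamee-Jain: f = 0.02018
h_f = f(L/D)V²/(2g) = 0.02018·(1040/0.278)·3.427²/(2·9.81) = 45.19 m
Δp = ρg·h_f = 999.5·9.81·45.19 = 443.1 kPa

Δp ≈ 443 kPa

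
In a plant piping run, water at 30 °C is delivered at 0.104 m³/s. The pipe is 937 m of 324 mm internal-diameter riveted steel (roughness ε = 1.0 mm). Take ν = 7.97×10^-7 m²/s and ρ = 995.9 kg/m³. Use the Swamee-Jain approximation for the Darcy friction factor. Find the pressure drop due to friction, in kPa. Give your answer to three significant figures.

Δp ≈ 61.3 kPa

V = 4Q/(πD²) = 4·0.104/(π·0.324²) = 1.261 m/s
Re = VD/ν = 1.261·0.324/7.97×10^-7 = 5.13×10^5 → turbulent
ε/D = 1.0/324 = 0.00309
Swamee-Jain: f = 0.02674
h_f = f(L/D)V²/(2g) = 0.02674·(937/0.324)·1.261²/(2·9.81) = 6.272 m
Δp = ρg·h_f = 995.9·9.81·6.272 = 61.27 kPa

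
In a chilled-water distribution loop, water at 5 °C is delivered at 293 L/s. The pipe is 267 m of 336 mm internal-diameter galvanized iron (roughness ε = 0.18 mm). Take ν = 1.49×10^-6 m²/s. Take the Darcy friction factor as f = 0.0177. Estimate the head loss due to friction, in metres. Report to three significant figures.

h_f ≈ 7.83 m

V = 4Q/(πD²) = 4·0.293/(π·0.336²) = 3.304 m/s
h_f = f(L/D)V²/(2g) = 0.01770·(267/0.336)·3.304²/(2·9.81) = 7.828 m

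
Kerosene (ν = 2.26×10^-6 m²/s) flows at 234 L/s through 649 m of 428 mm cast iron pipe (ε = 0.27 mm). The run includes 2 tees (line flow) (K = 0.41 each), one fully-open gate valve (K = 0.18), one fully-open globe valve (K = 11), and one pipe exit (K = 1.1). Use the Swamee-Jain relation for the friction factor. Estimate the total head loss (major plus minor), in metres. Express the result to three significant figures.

H_L ≈ 5.65 m

V = 4Q/(πD²) = 1.626 m/s; V²/2g = 0.1348 m
Re = 3.08×10^5, ε/D = 6.31×10^-4 → f = 0.01901 (Swamee-Jain)
Major: h_f = f(L/D)·V²/2g = 0.01901·1516·0.1348 = 3.887 m
Minor: ΣK = 13.1; h_m = ΣK·V²/2g = 1.766 m
Total H_L = 3.887 + 1.766 = 5.653 m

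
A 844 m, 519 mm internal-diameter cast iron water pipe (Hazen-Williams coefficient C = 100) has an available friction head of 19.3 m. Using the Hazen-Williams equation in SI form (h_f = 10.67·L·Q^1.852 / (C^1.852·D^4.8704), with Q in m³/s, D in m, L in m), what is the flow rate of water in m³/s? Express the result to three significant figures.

Rearranging: Q = [h_f·C^1.852·D^4.8704 / (10.67·L)]^(1/1.852)
Q = [19.3·100^1.852·0.519^4.8704 / (10.67·844)]^0.540 = 0.6454 m³/s

Q ≈ 0.645 m³/s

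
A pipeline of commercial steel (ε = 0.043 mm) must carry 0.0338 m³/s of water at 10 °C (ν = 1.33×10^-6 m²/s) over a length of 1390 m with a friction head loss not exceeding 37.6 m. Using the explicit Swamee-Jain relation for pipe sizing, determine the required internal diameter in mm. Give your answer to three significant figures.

D ≈ 146 mm

Swamee-Jain (Type III): D = 0.66·[ε^1.25·(LQ²/(gh_f))^4.75 + ν·Q^9.4·(L/(gh_f))^5.2]^0.04
LQ²/(gh_f) = 0.004305; L/(gh_f) = 3.768
Term 1 = ε^1.25·(…)^4.75 = 2.01×10^-17; Term 2 = ν·Q^9.4·(…)^5.2 = 1.96×10^-17
D = 0.66·(2.01×10^-17 + 1.96×10^-17)^0.04 = 0.1457 m = 146 mm
Check: V = 2.03 m/s, Re = 2.22×10^5, f = 0.01755, h_f = 35.1 m ≈ 37.6 m ✓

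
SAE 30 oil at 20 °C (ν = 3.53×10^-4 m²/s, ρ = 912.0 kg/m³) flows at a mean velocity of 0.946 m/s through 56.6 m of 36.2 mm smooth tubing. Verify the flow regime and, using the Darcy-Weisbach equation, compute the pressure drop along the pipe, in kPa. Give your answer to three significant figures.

Re = VD/ν = 0.946·0.03620/3.53×10^-4 = 97.0 → laminar (Re < 2300)
f = 64/Re = 0.6597
h_f = f(L/D)V²/(2g) = 0.6597·(56.6/0.03620)·0.946²/(2·9.81) = 47.05 m
Δp = ρg·h_f = 912.0·9.81·47.05 = 420.9 kPa

Δp ≈ 421 kPa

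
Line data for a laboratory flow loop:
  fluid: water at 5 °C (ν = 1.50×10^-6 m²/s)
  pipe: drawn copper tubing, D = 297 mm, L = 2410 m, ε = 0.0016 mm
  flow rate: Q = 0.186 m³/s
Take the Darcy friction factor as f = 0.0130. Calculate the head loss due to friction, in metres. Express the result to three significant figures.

h_f ≈ 38.8 m

V = 4Q/(πD²) = 4·0.186/(π·0.297²) = 2.685 m/s
h_f = f(L/D)V²/(2g) = 0.01300·(2410/0.297)·2.685²/(2·9.81) = 38.75 m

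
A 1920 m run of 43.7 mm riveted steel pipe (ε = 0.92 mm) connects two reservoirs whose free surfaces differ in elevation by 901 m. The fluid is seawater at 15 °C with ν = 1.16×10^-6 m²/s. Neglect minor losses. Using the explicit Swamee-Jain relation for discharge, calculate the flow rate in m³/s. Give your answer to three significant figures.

Swamee-Jain (Type II): Q = -0.965·√(gD⁵h_f/L)·ln[ε/(3.7D) + √(3.17ν²L/(gD³h_f))]
√(gD⁵h_f/L) = √(9.81·0.0437⁵·901/1920) = 8.565×10^-4
ε/(3.7D) = 0.00569; √(3.17ν²L/(gD³h_f)) = 1.05×10^-4
Q = -0.965·8.565×10^-4·ln(0.005795) = 0.004257 m³/s
Check: V = 2.84 m/s, Re = 1.07×10^5, f = 0.05018, h_f = 905 m ≈ 901 m ✓

Q ≈ 0.00426 m³/s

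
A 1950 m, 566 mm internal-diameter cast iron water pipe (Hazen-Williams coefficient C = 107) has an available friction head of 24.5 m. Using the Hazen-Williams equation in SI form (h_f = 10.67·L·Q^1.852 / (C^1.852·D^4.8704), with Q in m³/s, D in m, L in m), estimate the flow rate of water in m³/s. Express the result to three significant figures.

Q ≈ 0.628 m³/s

Rearranging: Q = [h_f·C^1.852·D^4.8704 / (10.67·L)]^(1/1.852)
Q = [24.5·107^1.852·0.566^4.8704 / (10.67·1950)]^0.540 = 0.6278 m³/s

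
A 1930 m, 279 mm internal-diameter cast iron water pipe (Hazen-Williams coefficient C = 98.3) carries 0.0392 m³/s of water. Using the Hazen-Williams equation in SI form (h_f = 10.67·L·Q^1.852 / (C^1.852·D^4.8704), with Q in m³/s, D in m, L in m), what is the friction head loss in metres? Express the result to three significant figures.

h_f ≈ 5.23 m

h_f = 10.67·1930·0.0392^1.852 / (98.3^1.852·0.279^4.8704) = 5.229 m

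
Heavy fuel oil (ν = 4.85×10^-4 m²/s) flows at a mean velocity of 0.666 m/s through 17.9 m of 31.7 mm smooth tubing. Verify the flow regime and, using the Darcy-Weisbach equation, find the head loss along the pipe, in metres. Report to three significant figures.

Re = VD/ν = 0.666·0.03170/4.85×10^-4 = 43.5 → laminar (Re < 2300)
f = 64/Re = 1.470
h_f = f(L/D)V²/(2g) = 1.470·(17.9/0.03170)·0.666²/(2·9.81) = 18.77 m

h_f ≈ 18.8 m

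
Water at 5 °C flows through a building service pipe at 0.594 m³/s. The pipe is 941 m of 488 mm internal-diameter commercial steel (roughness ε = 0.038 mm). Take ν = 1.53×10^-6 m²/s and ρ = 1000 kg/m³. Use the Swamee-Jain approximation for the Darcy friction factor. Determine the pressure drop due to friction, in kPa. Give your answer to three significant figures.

V = 4Q/(πD²) = 4·0.594/(π·0.488²) = 3.176 m/s
Re = VD/ν = 3.176·0.488/1.53×10^-6 = 1.01×10^6 → turbulent
ε/D = 0.038/488 = 7.79×10^-5
Swamee-Jain: f = 0.01315
h_f = f(L/D)V²/(2g) = 0.01315·(941/0.488)·3.176²/(2·9.81) = 13.04 m
Δp = ρg·h_f = 1000·9.81·13.04 = 127.9 kPa

Δp ≈ 128 kPa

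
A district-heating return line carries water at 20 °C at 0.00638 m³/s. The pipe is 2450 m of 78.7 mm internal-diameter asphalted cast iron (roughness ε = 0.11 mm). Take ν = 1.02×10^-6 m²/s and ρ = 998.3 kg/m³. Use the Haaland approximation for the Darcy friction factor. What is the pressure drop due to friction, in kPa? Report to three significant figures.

V = 4Q/(πD²) = 4·0.00638/(π·0.0787²) = 1.312 m/s
Re = VD/ν = 1.312·0.0787/1.02×10^-6 = 1.01×10^5 → turbulent
ε/D = 0.11/78.7 = 0.00140
Haaland: f = 0.02324
h_f = f(L/D)V²/(2g) = 0.02324·(2450/0.0787)·1.312²/(2·9.81) = 63.44 m
Δp = ρg·h_f = 998.3·9.81·63.44 = 621.2 kPa

Δp ≈ 621 kPa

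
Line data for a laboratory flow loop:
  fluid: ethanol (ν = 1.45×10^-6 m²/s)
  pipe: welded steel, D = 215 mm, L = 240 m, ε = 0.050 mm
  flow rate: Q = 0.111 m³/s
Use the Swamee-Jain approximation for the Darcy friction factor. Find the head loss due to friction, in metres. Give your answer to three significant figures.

h_f ≈ 8.48 m

V = 4Q/(πD²) = 4·0.111/(π·0.215²) = 3.057 m/s
Re = VD/ν = 3.057·0.215/1.45×10^-6 = 4.53×10^5 → turbulent
ε/D = 0.050/215 = 2.33×10^-4
Swamee-Jain: f = 0.01594
h_f = f(L/D)V²/(2g) = 0.01594·(240/0.215)·3.057²/(2·9.81) = 8.475 m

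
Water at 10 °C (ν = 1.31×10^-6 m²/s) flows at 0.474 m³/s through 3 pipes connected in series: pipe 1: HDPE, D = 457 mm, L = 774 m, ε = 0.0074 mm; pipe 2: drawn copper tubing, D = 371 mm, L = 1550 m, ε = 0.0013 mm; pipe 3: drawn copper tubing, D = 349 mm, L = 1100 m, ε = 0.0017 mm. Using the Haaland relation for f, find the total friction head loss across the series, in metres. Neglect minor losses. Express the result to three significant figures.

Pipe 1: V = 2.890 m/s, Re = 1.01×10^6, ε/D = 1.62×10^-5, f = 0.01187, h_1 = f(L/D)V²/2g = 8.559 m
Pipe 2: V = 4.385 m/s, Re = 1.24×10^6, ε/D = 3.50×10^-6, f = 0.01124, h_2 = f(L/D)V²/2g = 46.03 m
Pipe 3: V = 4.955 m/s, Re = 1.32×10^6, ε/D = 4.87×10^-6, f = 0.01116, h_3 = f(L/D)V²/2g = 44.04 m
Series → Q common, losses add: H = Σh = 98.62 m

H ≈ 98.6 m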